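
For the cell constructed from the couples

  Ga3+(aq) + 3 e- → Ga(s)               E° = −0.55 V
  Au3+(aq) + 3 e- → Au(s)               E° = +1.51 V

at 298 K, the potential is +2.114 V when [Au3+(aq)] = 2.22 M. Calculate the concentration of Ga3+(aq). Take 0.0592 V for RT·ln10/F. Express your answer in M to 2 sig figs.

With Au³⁺/Au at the cathode and Ga³⁺/Ga at the anode, E°cell = +1.51 − (−0.55) = +2.06 V (n = 3).
Since E = E° − (0.0592/n)·log Q, log Q = n(E° − E)/0.0592 = −2.736.
The balanced reaction is Au3+(aq) + Ga(s) → Au(s) + Ga3+(aq), so Q = [Ga3+(aq)] / [Au3+(aq)].
Substituting the known concentrations and solving, log [Ga3+(aq)] = −2.390 and [Ga3+(aq)] = 0.0041 M.

0.0041 M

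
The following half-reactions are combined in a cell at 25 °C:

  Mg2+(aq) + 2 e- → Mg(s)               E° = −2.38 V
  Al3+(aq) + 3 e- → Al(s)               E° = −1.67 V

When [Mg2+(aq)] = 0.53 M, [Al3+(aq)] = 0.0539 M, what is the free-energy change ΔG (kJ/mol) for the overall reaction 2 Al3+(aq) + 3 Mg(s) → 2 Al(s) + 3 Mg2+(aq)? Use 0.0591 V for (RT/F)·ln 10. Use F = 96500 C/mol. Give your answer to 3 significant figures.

With Al³⁺/Al reduced at the cathode, E°cell = −1.67 − (−2.38) = +0.71 V and n = 6.
Here Q = [Mg2+(aq)]^3 / [Al3+(aq)]^2 = 51.2 (log Q = 1.710), giving E = +0.71 − (0.0591/6)·(1.710) = +0.6932 V.
Then ΔG = −nFE = −6 × 96500 × +0.6932 J/mol = −401 kJ/mol.

−401 kJ/mol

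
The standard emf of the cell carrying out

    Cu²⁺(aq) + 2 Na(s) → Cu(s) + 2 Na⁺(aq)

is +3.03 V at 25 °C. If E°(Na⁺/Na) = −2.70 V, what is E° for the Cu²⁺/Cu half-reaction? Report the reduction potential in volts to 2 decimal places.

In the reaction as written the Cu²⁺/Cu couple is reduced (cathode) and Na⁺/Na is oxidized (anode), so E°cell = E°(Cu²⁺/Cu) − E°(Na⁺/Na).
E°(Cu²⁺/Cu) = E°cell + E°(anode) = +3.03 + (−2.70) = +0.33 V.

+0.33 V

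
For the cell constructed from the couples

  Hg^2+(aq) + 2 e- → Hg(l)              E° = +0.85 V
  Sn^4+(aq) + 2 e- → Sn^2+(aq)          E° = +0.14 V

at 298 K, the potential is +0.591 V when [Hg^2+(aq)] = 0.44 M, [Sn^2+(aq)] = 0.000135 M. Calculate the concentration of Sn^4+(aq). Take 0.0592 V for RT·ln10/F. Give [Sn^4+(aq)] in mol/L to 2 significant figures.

0.62 M

With Hg²⁺/Hg at the cathode and Sn⁴⁺/Sn²⁺ at the anode, E°cell = +0.85 − (+0.14) = +0.71 V (n = 2).
From the Nernst equation, log Q = n(E° − E)/0.0592 = 2·(+0.71 − (+0.591))/0.0592 = 4.020.
The balanced reaction is Hg^2+(aq) + Sn^2+(aq) → Hg(l) + Sn^4+(aq), so Q = [Sn^4+(aq)] / ([Hg^2+(aq)]·[Sn^2+(aq)]).
Solving for the unknown gives log [Sn^4+(aq)] = −0.206, so [Sn^4+(aq)] ≈ 0.62 M.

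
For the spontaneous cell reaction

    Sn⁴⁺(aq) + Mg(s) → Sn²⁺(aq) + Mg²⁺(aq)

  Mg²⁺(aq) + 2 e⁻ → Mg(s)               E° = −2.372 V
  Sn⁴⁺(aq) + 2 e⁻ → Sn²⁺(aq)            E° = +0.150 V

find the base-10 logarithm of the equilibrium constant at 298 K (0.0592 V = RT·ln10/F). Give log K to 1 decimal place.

log K = 85.2

The Sn⁴⁺/Sn²⁺ couple is reduced (cathode); E°cell = +0.150 − (−2.372) = +2.522 V with n = 2.
At equilibrium E = 0, so log K = nE°cell / 0.0592 = (2)(+2.522) / 0.0592 = 85.2.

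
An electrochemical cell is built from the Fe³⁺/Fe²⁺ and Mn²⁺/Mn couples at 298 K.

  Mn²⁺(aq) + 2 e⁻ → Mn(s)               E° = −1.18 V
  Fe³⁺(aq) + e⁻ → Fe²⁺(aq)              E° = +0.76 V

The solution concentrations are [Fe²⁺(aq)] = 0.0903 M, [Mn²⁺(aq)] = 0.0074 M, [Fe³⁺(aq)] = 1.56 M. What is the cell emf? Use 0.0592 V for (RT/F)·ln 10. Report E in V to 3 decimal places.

The Fe³⁺/Fe²⁺ couple has the more positive E°, so it is the cathode; Mn²⁺/Mn is the anode.
The standard potential is +0.76 − (−1.18) = +1.94 V and the balanced reaction transfers n = 2 electrons.
The balanced reaction is 2 Fe³⁺(aq) + Mn(s) → 2 Fe²⁺(aq) + Mn²⁺(aq), so Q = ([Fe²⁺(aq)]^2·[Mn²⁺(aq)]) / [Fe³⁺(aq)]^2 = 2.48×10^−5 and log Q = −4.606.
E = E° − (0.0592/n)·log Q = +1.94 − (0.0592/2)(−4.606) = +2.076 V.

+2.076 V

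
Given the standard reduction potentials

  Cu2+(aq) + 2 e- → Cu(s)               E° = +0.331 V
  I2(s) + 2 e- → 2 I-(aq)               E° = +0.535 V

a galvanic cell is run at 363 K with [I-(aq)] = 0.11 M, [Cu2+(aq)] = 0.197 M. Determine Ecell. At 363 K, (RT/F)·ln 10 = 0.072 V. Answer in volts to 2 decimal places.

+0.30 V

I₂/I⁻ is reduced (cathode, E° = +0.535 V) and Cu²⁺/Cu is oxidized (anode).
E°cell = E°cat − E°an = +0.535 − (+0.331) = +0.204 V; n = 2.
Balancing gives I2(s) + Cu(s) → 2 I-(aq) + Cu2+(aq); hence Q = [I-(aq)]^2·[Cu2+(aq)] = 0.00238 (log Q = −2.623).
E = E° − (0.072/n)·log Q = +0.204 − (0.072/2)(−2.623) = +0.30 V.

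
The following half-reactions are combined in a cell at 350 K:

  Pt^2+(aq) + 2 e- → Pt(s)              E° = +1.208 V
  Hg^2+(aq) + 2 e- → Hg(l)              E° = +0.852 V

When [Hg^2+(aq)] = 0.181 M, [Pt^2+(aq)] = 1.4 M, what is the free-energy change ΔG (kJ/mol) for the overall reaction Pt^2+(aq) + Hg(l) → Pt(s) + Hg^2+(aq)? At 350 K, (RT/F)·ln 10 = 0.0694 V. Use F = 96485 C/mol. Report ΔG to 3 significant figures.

With Pt²⁺/Pt reduced at the cathode, E°cell = +1.208 − (+0.852) = +0.356 V and n = 2.
Q = [Hg^2+(aq)] / [Pt^2+(aq)] = 0.129, so log Q = −0.888 and E = +0.356 − (0.0694/2)(−0.888) = +0.3868 V.
ΔG = −nFE = −(2)(96485)(+0.3868) J/mol = −74.6 kJ/mol.

−74.6 kJ/mol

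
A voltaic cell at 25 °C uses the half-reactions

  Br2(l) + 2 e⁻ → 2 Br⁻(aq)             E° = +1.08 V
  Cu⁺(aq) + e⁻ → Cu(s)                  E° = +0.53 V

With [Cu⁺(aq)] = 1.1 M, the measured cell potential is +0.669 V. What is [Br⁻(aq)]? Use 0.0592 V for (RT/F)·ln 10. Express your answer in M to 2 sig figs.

0.0089 M

With Br₂/Br⁻ at the cathode and Cu⁺/Cu at the anode, E°cell = +1.08 − (+0.53) = +0.55 V (n = 2).
Rearranging E = E° − (0.0592/n)·log Q gives log Q = 2(+0.55 − (+0.669))/0.0592 = −4.020.
Balancing electrons gives Br2(l) + 2 Cu(s) → 2 Br⁻(aq) + 2 Cu⁺(aq); thus Q = [Br⁻(aq)]^2·[Cu⁺(aq)]^2.
Substituting the known concentrations and solving, log [Br⁻(aq)] = −2.051 and [Br⁻(aq)] = 0.0089 M.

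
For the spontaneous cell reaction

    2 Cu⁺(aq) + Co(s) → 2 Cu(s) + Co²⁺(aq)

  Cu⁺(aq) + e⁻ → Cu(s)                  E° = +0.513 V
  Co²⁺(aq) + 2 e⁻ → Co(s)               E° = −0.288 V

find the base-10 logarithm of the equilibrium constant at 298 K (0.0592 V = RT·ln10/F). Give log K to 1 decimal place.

log K = 27.1

The Cu⁺/Cu couple is reduced (cathode); E°cell = +0.513 − (−0.288) = +0.801 V with n = 2.
At equilibrium E = 0, so log K = nE°cell / 0.0592 = (2)(+0.801) / 0.0592 = 27.1.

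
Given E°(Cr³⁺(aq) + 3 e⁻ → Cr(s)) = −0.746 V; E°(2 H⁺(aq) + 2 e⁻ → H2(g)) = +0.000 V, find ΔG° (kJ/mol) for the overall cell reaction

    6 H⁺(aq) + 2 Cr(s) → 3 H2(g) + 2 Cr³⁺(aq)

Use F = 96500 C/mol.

In the reaction as written H⁺(aq) is reduced, so the 2H⁺/H₂ couple is the cathode and Cr³⁺/Cr is the anode.
E°cell = +0.000 − (−0.746) = +0.746 V; balancing electrons gives n = 6.
ΔG° = −nFE°cell = −(6)(96500)(+0.746) J/mol = −432 kJ/mol.

−432 kJ/mol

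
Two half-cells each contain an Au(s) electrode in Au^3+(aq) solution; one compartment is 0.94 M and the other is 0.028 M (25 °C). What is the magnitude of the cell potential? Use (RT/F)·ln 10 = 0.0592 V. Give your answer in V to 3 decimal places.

0.030 V

For a concentration cell E°cell = 0, since both electrodes use the same couple.
The compartment with the higher Au^3+(aq) concentration (0.94 M) acts as the cathode; ions are reduced there and produced at the dilute (0.028 M) anode.
With n = 3, Ecell = −(0.0592/3)·log([dilute]/[conc]) = −(0.0592/3)·log(0.028/0.94) = +0.030 V.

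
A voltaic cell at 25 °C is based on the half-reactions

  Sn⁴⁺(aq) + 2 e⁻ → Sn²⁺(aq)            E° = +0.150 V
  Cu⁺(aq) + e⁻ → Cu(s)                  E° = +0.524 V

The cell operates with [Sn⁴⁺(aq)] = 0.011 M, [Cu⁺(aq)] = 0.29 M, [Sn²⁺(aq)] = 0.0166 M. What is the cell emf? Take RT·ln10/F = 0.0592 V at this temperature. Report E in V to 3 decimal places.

The Cu⁺/Cu couple has the more positive E°, so it is the cathode; Sn⁴⁺/Sn²⁺ is the anode.
E°cell = +0.524 − (+0.150) = +0.374 V, with n = 2 electrons transferred.
Balancing gives 2 Cu⁺(aq) + Sn²⁺(aq) → 2 Cu(s) + Sn⁴⁺(aq); hence Q = [Sn⁴⁺(aq)] / ([Cu⁺(aq)]^2·[Sn²⁺(aq)]) = 7.88 (log Q = 0.896).
E = E° − (0.0592/n)·log Q = +0.374 − (0.0592/2)(0.896) = +0.347 V.

+0.347 V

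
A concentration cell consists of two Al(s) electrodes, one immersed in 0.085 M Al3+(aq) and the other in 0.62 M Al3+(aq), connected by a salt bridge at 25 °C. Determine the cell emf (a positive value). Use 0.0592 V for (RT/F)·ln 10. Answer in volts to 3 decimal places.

0.017 V

For a concentration cell E°cell = 0, since both electrodes use the same couple.
The compartment with the higher Al3+(aq) concentration (0.62 M) acts as the cathode; ions are reduced there and produced at the dilute (0.085 M) anode.
With n = 3, Ecell = −(0.0592/3)·log([dilute]/[conc]) = −(0.0592/3)·log(0.085/0.62) = +0.017 V.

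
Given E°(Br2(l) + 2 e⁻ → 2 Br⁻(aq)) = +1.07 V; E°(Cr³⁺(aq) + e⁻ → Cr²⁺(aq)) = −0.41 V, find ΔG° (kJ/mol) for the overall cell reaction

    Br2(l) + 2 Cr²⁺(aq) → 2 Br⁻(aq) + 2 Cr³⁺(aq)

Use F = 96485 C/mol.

In the reaction as written Br2(l) is reduced, so the Br₂/Br⁻ couple is the cathode and Cr³⁺/Cr²⁺ is the anode.
E°cell = +1.07 − (−0.41) = +1.48 V; balancing electrons gives n = 2.
ΔG° = −nFE°cell = −(2)(96485)(+1.48) J/mol = −286 kJ/mol.

−286 kJ/mol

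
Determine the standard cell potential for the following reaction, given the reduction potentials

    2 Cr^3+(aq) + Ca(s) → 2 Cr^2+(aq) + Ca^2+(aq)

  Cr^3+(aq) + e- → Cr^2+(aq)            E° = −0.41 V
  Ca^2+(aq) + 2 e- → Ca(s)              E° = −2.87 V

Cr^3+(aq) gains electrons, so the Cr³⁺/Cr²⁺ couple is the cathode; the Ca²⁺/Ca couple is the anode.
E°cell = E°(cathode) − E°(anode) = −0.41 − (−2.87) = +2.46 V.

+2.46 V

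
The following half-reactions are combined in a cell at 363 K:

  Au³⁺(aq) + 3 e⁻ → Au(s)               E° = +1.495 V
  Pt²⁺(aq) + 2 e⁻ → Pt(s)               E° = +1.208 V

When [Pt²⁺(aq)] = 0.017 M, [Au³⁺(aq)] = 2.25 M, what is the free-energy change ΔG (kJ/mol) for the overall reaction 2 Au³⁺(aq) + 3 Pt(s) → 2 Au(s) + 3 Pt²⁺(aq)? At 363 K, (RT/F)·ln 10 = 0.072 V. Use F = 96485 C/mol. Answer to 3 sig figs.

The standard cell potential is +1.495 − (+1.208) = +0.287 V, with n = 6 electrons in the balanced equation.
Here Q = [Pt²⁺(aq)]^3 / [Au³⁺(aq)]^2 = 9.7×10^−7 (log Q = −6.013), giving E = +0.287 − (0.072/6)·(−6.013) = +0.3592 V.
ΔG = −nFE = −(6)(96485)(+0.3592) J/mol = −208 kJ/mol.

−208 kJ/mol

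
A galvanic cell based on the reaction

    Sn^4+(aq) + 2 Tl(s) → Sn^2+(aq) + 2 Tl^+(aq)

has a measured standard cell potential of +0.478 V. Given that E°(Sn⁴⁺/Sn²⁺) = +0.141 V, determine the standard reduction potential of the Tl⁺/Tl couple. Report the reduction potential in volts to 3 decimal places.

−0.337 V

In the reaction as written the Sn⁴⁺/Sn²⁺ couple is reduced (cathode) and Tl⁺/Tl is oxidized (anode), so E°cell = E°(Sn⁴⁺/Sn²⁺) − E°(Tl⁺/Tl).
E°(Tl⁺/Tl) = E°(cathode) − E°cell = +0.141 − (+0.478) = −0.337 V.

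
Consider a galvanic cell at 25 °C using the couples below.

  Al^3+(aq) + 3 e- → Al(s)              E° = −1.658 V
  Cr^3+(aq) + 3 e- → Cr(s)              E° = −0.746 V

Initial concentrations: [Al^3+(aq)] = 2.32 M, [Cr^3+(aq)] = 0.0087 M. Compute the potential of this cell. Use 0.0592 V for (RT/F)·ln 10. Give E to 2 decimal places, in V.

The Cr³⁺/Cr couple has the more positive E°, so it is the cathode; Al³⁺/Al is the anode.
The standard potential is −0.746 − (−1.658) = +0.912 V and the balanced reaction transfers n = 3 electrons.
For the overall reaction Cr^3+(aq) + Al(s) → Cr(s) + Al^3+(aq), Q = [Al^3+(aq)] / [Cr^3+(aq)] = 267, giving log Q = 2.426.
E = E° − (0.0592/n)·log Q = +0.912 − (0.0592/3)(2.426) = +0.86 V.

+0.86 V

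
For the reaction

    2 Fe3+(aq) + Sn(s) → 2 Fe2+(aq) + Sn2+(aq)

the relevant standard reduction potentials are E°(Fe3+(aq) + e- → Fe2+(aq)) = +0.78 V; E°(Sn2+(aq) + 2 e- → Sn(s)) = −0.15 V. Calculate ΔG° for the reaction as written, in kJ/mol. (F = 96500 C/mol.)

−179 kJ/mol

In the reaction as written Fe3+(aq) is reduced, so the Fe³⁺/Fe²⁺ couple is the cathode and Sn²⁺/Sn is the anode.
E°cell = +0.78 − (−0.15) = +0.93 V; balancing electrons gives n = 2.
ΔG° = −nFE°cell = −(2)(96500)(+0.93) J/mol = −179 kJ/mol.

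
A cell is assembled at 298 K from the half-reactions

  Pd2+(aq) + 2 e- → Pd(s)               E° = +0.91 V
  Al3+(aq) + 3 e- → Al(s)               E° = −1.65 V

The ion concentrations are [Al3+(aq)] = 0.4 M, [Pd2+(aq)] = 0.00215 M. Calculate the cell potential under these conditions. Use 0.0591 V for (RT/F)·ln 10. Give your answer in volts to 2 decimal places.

+2.49 V

Pd²⁺/Pd is reduced (cathode, E° = +0.91 V) and Al³⁺/Al is oxidized (anode).
The standard potential is +0.91 − (−1.65) = +2.56 V and the balanced reaction transfers n = 6 electrons.
For the overall reaction 3 Pd2+(aq) + 2 Al(s) → 3 Pd(s) + 2 Al3+(aq), Q = [Al3+(aq)]^2 / [Pd2+(aq)]^3 = 1.61×10^7, giving log Q = 7.207.
By the Nernst equation, E = +2.56 − (0.0591/6)·(7.207) = +2.49 V.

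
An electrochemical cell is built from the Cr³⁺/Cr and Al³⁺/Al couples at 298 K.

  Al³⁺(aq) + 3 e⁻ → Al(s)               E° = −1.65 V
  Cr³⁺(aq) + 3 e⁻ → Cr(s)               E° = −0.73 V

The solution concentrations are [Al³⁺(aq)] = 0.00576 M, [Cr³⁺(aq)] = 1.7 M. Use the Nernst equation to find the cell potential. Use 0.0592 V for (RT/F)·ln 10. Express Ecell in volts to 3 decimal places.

+0.969 V

Since E°(Cr³⁺/Cr) > E°(Al³⁺/Al), Cr³⁺/Cr serves as the cathode.
E°cell = E°cat − E°an = −0.73 − (−1.65) = +0.92 V; n = 3.
Balancing gives Cr³⁺(aq) + Al(s) → Cr(s) + Al³⁺(aq); hence Q = [Al³⁺(aq)] / [Cr³⁺(aq)] = 0.00339 (log Q = −2.470).
Applying E = E° − (RT ln10/nF)·log Q gives +0.92 − (0.0592/3)(−2.470) = +0.969 V.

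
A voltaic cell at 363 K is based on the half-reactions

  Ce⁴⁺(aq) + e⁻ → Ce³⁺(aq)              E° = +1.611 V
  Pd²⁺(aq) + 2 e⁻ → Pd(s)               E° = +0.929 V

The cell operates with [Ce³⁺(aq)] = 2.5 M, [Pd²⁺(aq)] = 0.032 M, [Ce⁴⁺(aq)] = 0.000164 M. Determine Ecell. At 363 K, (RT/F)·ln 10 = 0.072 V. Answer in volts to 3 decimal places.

+0.435 V

The Ce⁴⁺/Ce³⁺ couple has the more positive E°, so it is the cathode; Pd²⁺/Pd is the anode.
E°cell = +1.611 − (+0.929) = +0.682 V, with n = 2 electrons transferred.
For the overall reaction 2 Ce⁴⁺(aq) + Pd(s) → 2 Ce³⁺(aq) + Pd²⁺(aq), Q = ([Ce³⁺(aq)]^2·[Pd²⁺(aq)]) / [Ce⁴⁺(aq)]^2 = 7.44×10^6, giving log Q = 6.871.
Applying E = E° − (RT ln10/nF)·log Q gives +0.682 − (0.072/2)(6.871) = +0.435 V.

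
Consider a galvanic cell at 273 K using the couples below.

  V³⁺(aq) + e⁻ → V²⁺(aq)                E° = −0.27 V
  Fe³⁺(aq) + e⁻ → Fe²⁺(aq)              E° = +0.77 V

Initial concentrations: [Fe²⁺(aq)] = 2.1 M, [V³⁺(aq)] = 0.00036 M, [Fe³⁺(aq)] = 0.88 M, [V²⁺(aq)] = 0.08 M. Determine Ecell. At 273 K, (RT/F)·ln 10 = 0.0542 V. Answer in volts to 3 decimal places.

Since E°(Fe³⁺/Fe²⁺) > E°(V³⁺/V²⁺), Fe³⁺/Fe²⁺ serves as the cathode.
E°cell = +0.77 − (−0.27) = +1.04 V, with n = 1 electron transferred.
Balancing gives Fe³⁺(aq) + V²⁺(aq) → Fe²⁺(aq) + V³⁺(aq); hence Q = ([Fe²⁺(aq)]·[V³⁺(aq)]) / ([Fe³⁺(aq)]·[V²⁺(aq)]) = 0.0107 (log Q = −1.969).
E = E° − (0.0542/n)·log Q = +1.04 − (0.0542/1)(−1.969) = +1.147 V.

+1.147 V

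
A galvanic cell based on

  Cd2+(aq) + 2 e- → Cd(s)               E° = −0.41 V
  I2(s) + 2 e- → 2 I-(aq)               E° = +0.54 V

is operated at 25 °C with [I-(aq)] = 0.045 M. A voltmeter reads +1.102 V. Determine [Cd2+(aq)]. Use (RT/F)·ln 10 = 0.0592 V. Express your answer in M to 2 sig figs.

0.0036 M

With I₂/I⁻ at the cathode and Cd²⁺/Cd at the anode, E°cell = +0.54 − (−0.41) = +0.95 V (n = 2).
From the Nernst equation, log Q = n(E° − E)/0.0592 = 2·(+0.95 − (+1.102))/0.0592 = −5.135.
Balancing electrons gives I2(s) + Cd(s) → 2 I-(aq) + Cd2+(aq); thus Q = [I-(aq)]^2·[Cd2+(aq)].
Solving for the unknown gives log [Cd2+(aq)] = −2.441, so [Cd2+(aq)] ≈ 0.0036 M.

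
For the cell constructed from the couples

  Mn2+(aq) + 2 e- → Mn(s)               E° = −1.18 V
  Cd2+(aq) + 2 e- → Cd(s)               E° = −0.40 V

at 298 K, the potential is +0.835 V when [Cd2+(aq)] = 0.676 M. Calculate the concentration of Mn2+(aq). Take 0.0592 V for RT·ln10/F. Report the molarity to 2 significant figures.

0.0094 M

Cd²⁺/Cd is the cathode (higher E°); E°cell = −0.40 − (−1.18) = +0.78 V with n = 2.
Rearranging E = E° − (0.0592/n)·log Q gives log Q = 2(+0.78 − (+0.835))/0.0592 = −1.858.
The balanced reaction is Cd2+(aq) + Mn(s) → Cd(s) + Mn2+(aq), so Q = [Mn2+(aq)] / [Cd2+(aq)].
Solving for the unknown gives log [Mn2+(aq)] = −2.028, so [Mn2+(aq)] ≈ 0.0094 M.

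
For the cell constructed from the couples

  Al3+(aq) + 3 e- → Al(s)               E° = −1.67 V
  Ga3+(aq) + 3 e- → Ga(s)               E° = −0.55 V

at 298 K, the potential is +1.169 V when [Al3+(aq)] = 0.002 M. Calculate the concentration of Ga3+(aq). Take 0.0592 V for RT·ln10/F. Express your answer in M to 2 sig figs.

0.61 M

With Ga³⁺/Ga at the cathode and Al³⁺/Al at the anode, E°cell = −0.55 − (−1.67) = +1.12 V (n = 3).
From the Nernst equation, log Q = n(E° − E)/0.0592 = 3·(+1.12 − (+1.169))/0.0592 = −2.483.
For Ga3+(aq) + Al(s) → Ga(s) + Al3+(aq), the reaction quotient is Q = [Al3+(aq)] / [Ga3+(aq)].
Isolating [Ga3+(aq)] in Q = 10^{−2.483} yields log [Ga3+(aq)] = −0.216, i.e. 0.61 M.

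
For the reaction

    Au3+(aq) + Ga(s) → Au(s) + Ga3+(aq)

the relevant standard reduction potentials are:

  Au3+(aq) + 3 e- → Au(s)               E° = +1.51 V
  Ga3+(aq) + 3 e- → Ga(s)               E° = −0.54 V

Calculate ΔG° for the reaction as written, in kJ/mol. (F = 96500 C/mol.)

In the reaction as written Au3+(aq) is reduced, so the Au³⁺/Au couple is the cathode and Ga³⁺/Ga is the anode.
E°cell = +1.51 − (−0.54) = +2.05 V; balancing electrons gives n = 3.
ΔG° = −nFE°cell = −(3)(96500)(+2.05) J/mol = −593 kJ/mol.

−593 kJ/mol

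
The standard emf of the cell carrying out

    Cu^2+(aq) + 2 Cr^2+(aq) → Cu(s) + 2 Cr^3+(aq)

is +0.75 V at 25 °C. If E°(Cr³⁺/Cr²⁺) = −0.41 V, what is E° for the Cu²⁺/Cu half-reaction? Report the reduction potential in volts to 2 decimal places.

In the reaction as written the Cu²⁺/Cu couple is reduced (cathode) and Cr³⁺/Cr²⁺ is oxidized (anode), so E°cell = E°(Cu²⁺/Cu) − E°(Cr³⁺/Cr²⁺).
E°(Cu²⁺/Cu) = E°cell + E°(anode) = +0.75 + (−0.41) = +0.34 V.

+0.34 V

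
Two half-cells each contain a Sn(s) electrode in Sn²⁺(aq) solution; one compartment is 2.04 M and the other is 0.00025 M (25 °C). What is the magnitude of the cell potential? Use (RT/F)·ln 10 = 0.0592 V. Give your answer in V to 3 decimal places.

0.116 V

For a concentration cell E°cell = 0, since both electrodes use the same couple.
The compartment with the higher Sn²⁺(aq) concentration (2.04 M) acts as the cathode; ions are reduced there and produced at the dilute (0.00025 M) anode.
With n = 2, Ecell = −(0.0592/2)·log([dilute]/[conc]) = −(0.0592/2)·log(0.00025/2.04) = +0.116 V.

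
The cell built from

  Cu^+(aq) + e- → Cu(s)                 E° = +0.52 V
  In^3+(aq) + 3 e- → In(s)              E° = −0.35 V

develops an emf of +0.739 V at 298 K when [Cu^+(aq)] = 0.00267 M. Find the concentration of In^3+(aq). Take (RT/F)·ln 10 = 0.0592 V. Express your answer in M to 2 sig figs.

With Cu⁺/Cu at the cathode and In³⁺/In at the anode, E°cell = +0.52 − (−0.35) = +0.87 V (n = 3).
Since E = E° − (0.0592/n)·log Q, log Q = n(E° − E)/0.0592 = 6.639.
Balancing electrons gives 3 Cu^+(aq) + In(s) → 3 Cu(s) + In^3+(aq); thus Q = [In^3+(aq)] / [Cu^+(aq)]^3.
Substituting the known concentrations and solving, log [In^3+(aq)] = −1.081 and [In^3+(aq)] = 0.083 M.

0.083 M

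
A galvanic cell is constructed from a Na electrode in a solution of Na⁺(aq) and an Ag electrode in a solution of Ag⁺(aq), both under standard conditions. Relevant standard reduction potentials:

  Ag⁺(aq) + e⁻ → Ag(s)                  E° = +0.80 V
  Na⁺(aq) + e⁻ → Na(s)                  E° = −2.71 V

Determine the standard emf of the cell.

The Ag⁺/Ag couple has the higher E°, so Ag ion is reduced (cathode) and Na is oxidized (anode).
E°cell = E°(cathode) − E°(anode) = +0.80 − (−2.71) = +3.51 V.

+3.51 V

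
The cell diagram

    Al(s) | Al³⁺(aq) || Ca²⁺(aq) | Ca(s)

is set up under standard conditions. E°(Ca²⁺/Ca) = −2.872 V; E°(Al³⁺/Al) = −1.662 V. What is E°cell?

By convention the left-hand electrode in cell notation is the anode (oxidation) and the right-hand electrode is the cathode (reduction).
E°cell = E°(right) − E°(left) = −2.872 − (−1.662) = −1.210 V.
The negative sign shows that, as written, the cell would require an external voltage to drive the reaction.

−1.210 V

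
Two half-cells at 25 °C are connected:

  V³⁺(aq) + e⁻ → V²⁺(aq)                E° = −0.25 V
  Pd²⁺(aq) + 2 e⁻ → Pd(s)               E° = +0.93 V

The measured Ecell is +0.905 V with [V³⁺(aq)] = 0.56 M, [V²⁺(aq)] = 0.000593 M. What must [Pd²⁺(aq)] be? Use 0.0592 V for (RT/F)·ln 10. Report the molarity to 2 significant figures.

0.00046 M

With Pd²⁺/Pd at the cathode and V³⁺/V²⁺ at the anode, E°cell = +0.93 − (−0.25) = +1.18 V (n = 2).
Since E = E° − (0.0592/n)·log Q, log Q = n(E° − E)/0.0592 = 9.291.
Balancing electrons gives Pd²⁺(aq) + 2 V²⁺(aq) → Pd(s) + 2 V³⁺(aq); thus Q = [V³⁺(aq)]^2 / ([Pd²⁺(aq)]·[V²⁺(aq)]^2).
Isolating [Pd²⁺(aq)] in Q = 10^{9.291} yields log [Pd²⁺(aq)] = −3.341, i.e. 0.00046 M.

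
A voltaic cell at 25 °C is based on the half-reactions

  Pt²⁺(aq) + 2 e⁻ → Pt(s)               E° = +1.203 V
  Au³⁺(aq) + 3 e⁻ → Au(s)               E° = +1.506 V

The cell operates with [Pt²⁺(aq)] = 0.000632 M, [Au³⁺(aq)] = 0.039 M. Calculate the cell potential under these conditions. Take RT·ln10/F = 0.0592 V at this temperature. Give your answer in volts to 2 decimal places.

+0.37 V

Au³⁺/Au is reduced (cathode, E° = +1.506 V) and Pt²⁺/Pt is oxidized (anode).
E°cell = +1.506 − (+1.203) = +0.303 V, with n = 6 electrons transferred.
For the overall reaction 2 Au³⁺(aq) + 3 Pt(s) → 2 Au(s) + 3 Pt²⁺(aq), Q = [Pt²⁺(aq)]^3 / [Au³⁺(aq)]^2 = 1.66×10^−7, giving log Q = −6.780.
Applying E = E° − (RT ln10/nF)·log Q gives +0.303 − (0.0592/6)(−6.780) = +0.37 V.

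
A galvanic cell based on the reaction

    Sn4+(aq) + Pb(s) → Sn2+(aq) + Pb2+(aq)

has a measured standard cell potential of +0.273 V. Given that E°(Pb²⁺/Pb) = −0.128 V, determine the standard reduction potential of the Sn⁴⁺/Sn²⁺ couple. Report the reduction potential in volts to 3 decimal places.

+0.145 V

In the reaction as written the Sn⁴⁺/Sn²⁺ couple is reduced (cathode) and Pb²⁺/Pb is oxidized (anode), so E°cell = E°(Sn⁴⁺/Sn²⁺) − E°(Pb²⁺/Pb).
E°(Sn⁴⁺/Sn²⁺) = E°cell + E°(anode) = +0.273 + (−0.128) = +0.145 V.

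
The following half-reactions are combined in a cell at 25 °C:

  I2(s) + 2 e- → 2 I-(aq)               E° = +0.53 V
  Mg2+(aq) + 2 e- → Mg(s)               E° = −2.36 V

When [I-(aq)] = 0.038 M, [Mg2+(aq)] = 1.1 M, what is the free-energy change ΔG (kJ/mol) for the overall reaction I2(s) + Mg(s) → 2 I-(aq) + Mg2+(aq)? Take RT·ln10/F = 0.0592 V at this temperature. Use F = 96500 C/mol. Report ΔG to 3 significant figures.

The standard cell potential is +0.53 − (−2.36) = +2.89 V, with n = 2 electrons in the balanced equation.
Q = [I-(aq)]^2·[Mg2+(aq)] = 0.00159, so log Q = −2.799 and E = +2.89 − (0.0592/2)(−2.799) = +2.9729 V.
ΔG = −nFE = −(2)(96500)(+2.9729) J/mol = −574 kJ/mol.

−574 kJ/mol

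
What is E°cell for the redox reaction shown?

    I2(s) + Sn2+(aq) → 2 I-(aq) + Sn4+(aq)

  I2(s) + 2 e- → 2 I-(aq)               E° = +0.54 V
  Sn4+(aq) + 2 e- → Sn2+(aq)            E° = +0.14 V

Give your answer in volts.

I2(s) gains electrons, so the I₂/I⁻ couple is the cathode; the Sn⁴⁺/Sn²⁺ couple is the anode.
E°cell = E°(cathode) − E°(anode) = +0.54 − (+0.14) = +0.40 V.

+0.40 V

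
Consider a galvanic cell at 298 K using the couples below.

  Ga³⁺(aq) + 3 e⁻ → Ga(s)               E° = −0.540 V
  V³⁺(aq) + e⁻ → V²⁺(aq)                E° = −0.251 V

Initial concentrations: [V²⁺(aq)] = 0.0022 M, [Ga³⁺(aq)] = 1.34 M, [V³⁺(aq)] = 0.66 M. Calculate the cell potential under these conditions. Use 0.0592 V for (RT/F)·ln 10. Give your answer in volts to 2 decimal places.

+0.43 V

Since E°(V³⁺/V²⁺) > E°(Ga³⁺/Ga), V³⁺/V²⁺ serves as the cathode.
E°cell = E°cat − E°an = −0.251 − (−0.540) = +0.289 V; n = 3.
Balancing gives 3 V³⁺(aq) + Ga(s) → 3 V²⁺(aq) + Ga³⁺(aq); hence Q = ([V²⁺(aq)]^3·[Ga³⁺(aq)]) / [V³⁺(aq)]^3 = 4.96×10^−8 (log Q = −7.304).
By the Nernst equation, E = +0.289 − (0.0592/3)·(−7.304) = +0.43 V.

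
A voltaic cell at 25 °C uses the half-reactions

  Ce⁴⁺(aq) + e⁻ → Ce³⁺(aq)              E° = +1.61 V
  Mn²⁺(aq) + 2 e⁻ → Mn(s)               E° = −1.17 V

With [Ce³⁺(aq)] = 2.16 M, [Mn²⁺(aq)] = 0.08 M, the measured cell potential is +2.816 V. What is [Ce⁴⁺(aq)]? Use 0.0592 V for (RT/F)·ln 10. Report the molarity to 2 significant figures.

The Ce⁴⁺/Ce³⁺ couple has the larger reduction potential, so it is the cathode: E°cell = +1.61 − (−1.17) = +2.78 V and n = 2.
From the Nernst equation, log Q = n(E° − E)/0.0592 = 2·(+2.78 − (+2.816))/0.0592 = −1.216.
Balancing electrons gives 2 Ce⁴⁺(aq) + Mn(s) → 2 Ce³⁺(aq) + Mn²⁺(aq); thus Q = ([Ce³⁺(aq)]^2·[Mn²⁺(aq)]) / [Ce⁴⁺(aq)]^2.
Solving for the unknown gives log [Ce⁴⁺(aq)] = 0.394, so [Ce⁴⁺(aq)] ≈ 2.5 M.

2.5 M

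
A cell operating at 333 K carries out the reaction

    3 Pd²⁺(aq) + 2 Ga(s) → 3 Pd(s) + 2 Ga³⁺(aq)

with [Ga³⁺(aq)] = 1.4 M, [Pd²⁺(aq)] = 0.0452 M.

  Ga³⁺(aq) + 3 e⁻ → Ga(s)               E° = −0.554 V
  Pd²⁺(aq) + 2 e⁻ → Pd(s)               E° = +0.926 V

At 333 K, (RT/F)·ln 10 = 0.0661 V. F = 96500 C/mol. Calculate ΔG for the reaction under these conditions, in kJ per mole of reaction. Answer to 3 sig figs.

The standard cell potential is +0.926 − (−0.554) = +1.480 V, with n = 6 electrons in the balanced equation.
The reaction quotient is [Ga³⁺(aq)]^2 / [Pd²⁺(aq)]^3 = 2.12×10^4; by Nernst, E = +1.480 − (0.0661/6)(4.327) = +1.4323 V.
Then ΔG = −nFE = −6 × 96500 × +1.4323 J/mol = −829 kJ/mol.

−829 kJ/mol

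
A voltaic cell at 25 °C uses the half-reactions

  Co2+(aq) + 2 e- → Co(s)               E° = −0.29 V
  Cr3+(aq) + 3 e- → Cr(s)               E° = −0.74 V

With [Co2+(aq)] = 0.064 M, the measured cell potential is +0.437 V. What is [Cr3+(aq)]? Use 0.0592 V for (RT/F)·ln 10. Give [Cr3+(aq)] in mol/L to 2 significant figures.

The Co²⁺/Co couple has the larger reduction potential, so it is the cathode: E°cell = −0.29 − (−0.74) = +0.45 V and n = 6.
From the Nernst equation, log Q = n(E° − E)/0.0592 = 6·(+0.45 − (+0.437))/0.0592 = 1.318.
Balancing electrons gives 3 Co2+(aq) + 2 Cr(s) → 3 Co(s) + 2 Cr3+(aq); thus Q = [Cr3+(aq)]^2 / [Co2+(aq)]^3.
Substituting the known concentrations and solving, log [Cr3+(aq)] = −1.132 and [Cr3+(aq)] = 0.074 M.

0.074 M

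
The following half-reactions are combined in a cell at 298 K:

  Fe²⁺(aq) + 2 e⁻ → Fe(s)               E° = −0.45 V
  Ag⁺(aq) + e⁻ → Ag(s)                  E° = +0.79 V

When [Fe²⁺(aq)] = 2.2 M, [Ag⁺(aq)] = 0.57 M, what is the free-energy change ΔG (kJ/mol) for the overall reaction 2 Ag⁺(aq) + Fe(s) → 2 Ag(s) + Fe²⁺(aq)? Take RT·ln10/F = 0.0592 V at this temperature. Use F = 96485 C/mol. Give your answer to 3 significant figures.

E°cell = +0.79 − (−0.45) = +1.24 V; the balanced reaction transfers n = 2 electrons.
Q = [Fe²⁺(aq)] / [Ag⁺(aq)]^2 = 6.77, so log Q = 0.831 and E = +1.24 − (0.0592/2)(0.831) = +1.2154 V.
ΔG = −nFE = −(2)(96485)(+1.2154) J/mol = −235 kJ/mol.

−235 kJ/mol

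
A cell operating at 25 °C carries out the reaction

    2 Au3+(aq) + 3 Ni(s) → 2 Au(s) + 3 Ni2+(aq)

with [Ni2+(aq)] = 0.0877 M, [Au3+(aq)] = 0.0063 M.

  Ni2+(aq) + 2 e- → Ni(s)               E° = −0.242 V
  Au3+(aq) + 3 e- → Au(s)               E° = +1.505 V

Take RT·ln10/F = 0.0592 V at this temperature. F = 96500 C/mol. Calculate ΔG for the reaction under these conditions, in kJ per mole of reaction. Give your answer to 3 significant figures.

−1000 kJ/mol

E°cell = +1.505 − (−0.242) = +1.747 V; the balanced reaction transfers n = 6 electrons.
The reaction quotient is [Ni2+(aq)]^3 / [Au3+(aq)]^2 = 17; by Nernst, E = +1.747 − (0.0592/6)(1.230) = +1.7349 V.
ΔG = −nFE = −(6)(96500)(+1.7349) J/mol = −1000 kJ/mol.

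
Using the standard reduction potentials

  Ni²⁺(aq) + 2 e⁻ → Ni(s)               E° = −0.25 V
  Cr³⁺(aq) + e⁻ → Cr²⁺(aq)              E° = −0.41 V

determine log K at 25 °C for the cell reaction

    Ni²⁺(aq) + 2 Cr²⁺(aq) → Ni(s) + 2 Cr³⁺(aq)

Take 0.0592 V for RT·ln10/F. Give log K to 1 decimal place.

The Ni²⁺/Ni couple is reduced (cathode); E°cell = −0.25 − (−0.41) = +0.16 V with n = 2.
At equilibrium E = 0, so log K = nE°cell / 0.0592 = (2)(+0.16) / 0.0592 = 5.4.

log K = 5.4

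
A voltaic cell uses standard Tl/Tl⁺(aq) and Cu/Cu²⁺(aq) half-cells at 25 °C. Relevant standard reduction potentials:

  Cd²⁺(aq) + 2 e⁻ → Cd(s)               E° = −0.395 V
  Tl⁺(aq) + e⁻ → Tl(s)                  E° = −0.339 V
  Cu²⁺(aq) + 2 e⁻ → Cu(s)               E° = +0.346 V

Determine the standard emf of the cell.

+0.685 V

Of the two couples in this cell, the one with the more positive reduction potential is reduced at the cathode: here that is Cu²⁺/Cu (+0.346 V); Tl⁺/Tl (−0.339 V) is the anode.
E°cell = E°(cathode) − E°(anode) = +0.346 − (−0.339) = +0.685 V.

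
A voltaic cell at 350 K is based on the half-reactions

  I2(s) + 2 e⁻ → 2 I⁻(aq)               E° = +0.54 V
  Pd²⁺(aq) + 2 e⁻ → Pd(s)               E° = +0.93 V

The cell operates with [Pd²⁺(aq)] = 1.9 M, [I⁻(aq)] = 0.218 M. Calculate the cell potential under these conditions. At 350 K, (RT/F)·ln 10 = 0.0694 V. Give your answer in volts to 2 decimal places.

+0.35 V

Since E°(Pd²⁺/Pd) > E°(I₂/I⁻), Pd²⁺/Pd serves as the cathode.
E°cell = E°cat − E°an = +0.93 − (+0.54) = +0.39 V; n = 2.
For the overall reaction Pd²⁺(aq) + 2 I⁻(aq) → Pd(s) + I2(s), Q = 1 / ([Pd²⁺(aq)]·[I⁻(aq)]^2) = 11.1, giving log Q = 1.044.
E = E° − (0.0694/n)·log Q = +0.39 − (0.0694/2)(1.044) = +0.35 V.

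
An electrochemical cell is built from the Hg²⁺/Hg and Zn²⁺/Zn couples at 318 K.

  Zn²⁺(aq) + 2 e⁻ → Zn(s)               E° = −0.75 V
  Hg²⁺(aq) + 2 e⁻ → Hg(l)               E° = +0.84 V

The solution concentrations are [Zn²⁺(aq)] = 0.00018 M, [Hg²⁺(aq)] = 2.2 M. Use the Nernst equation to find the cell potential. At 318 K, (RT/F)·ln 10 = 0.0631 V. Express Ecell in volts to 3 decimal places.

The Hg²⁺/Hg couple has the more positive E°, so it is the cathode; Zn²⁺/Zn is the anode.
E°cell = E°cat − E°an = +0.84 − (−0.75) = +1.59 V; n = 2.
For the overall reaction Hg²⁺(aq) + Zn(s) → Hg(l) + Zn²⁺(aq), Q = [Zn²⁺(aq)] / [Hg²⁺(aq)] = 8.18×10^−5, giving log Q = −4.087.
By the Nernst equation, E = +1.59 − (0.0631/2)·(−4.087) = +1.719 V.

+1.719 V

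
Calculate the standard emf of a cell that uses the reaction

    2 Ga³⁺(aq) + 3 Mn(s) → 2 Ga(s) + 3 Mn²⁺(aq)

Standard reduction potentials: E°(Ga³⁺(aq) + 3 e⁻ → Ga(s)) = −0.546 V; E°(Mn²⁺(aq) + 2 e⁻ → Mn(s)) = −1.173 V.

+0.627 V

Ga³⁺(aq) gains electrons, so the Ga³⁺/Ga couple is the cathode; the Mn²⁺/Mn couple is the anode.
E°cell = E°(cathode) − E°(anode) = −0.546 − (−1.173) = +0.627 V.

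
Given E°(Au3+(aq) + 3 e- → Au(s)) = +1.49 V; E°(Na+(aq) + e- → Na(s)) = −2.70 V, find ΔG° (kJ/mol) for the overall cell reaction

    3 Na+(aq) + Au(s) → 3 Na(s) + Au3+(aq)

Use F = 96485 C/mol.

In the reaction as written Na+(aq) is reduced, so the Na⁺/Na couple is the cathode and Au³⁺/Au is the anode.
E°cell = −2.70 − (+1.49) = −4.19 V; balancing electrons gives n = 3.
ΔG° = −nFE°cell = −(3)(96485)(−4.19) J/mol = +1213 kJ/mol.

+1213 kJ/mol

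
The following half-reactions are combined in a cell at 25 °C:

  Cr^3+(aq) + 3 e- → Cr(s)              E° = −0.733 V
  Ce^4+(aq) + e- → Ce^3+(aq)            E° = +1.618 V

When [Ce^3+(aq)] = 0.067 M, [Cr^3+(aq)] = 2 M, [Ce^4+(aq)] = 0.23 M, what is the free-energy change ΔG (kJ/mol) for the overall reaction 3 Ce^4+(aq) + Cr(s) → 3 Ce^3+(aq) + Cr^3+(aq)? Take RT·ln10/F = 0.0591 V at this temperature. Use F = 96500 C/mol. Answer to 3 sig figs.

The standard cell potential is +1.618 − (−0.733) = +2.351 V, with n = 3 electrons in the balanced equation.
Q = ([Ce^3+(aq)]^3·[Cr^3+(aq)]) / [Ce^4+(aq)]^3 = 0.0494, so log Q = −1.306 and E = +2.351 − (0.0591/3)(−1.306) = +2.3767 V.
Finally ΔG = −nFE = −(3)(96500 C/mol)(+2.3767 V) = −688 kJ/mol.

−688 kJ/mol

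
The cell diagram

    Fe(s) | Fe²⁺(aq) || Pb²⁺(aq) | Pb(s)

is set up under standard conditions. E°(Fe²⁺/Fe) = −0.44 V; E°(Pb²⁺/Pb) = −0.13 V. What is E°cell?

By convention the left-hand electrode in cell notation is the anode (oxidation) and the right-hand electrode is the cathode (reduction).
E°cell = E°(right) − E°(left) = −0.13 − (−0.44) = +0.31 V.

+0.31 V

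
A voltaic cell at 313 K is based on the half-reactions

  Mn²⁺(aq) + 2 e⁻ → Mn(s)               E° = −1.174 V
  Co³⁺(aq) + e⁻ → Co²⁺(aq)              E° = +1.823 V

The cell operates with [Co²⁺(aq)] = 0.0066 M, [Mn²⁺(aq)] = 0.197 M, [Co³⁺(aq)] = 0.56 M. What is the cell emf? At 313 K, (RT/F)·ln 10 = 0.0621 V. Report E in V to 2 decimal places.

+3.14 V

Co³⁺/Co²⁺ is reduced (cathode, E° = +1.823 V) and Mn²⁺/Mn is oxidized (anode).
E°cell = E°cat − E°an = +1.823 − (−1.174) = +2.997 V; n = 2.
Balancing gives 2 Co³⁺(aq) + Mn(s) → 2 Co²⁺(aq) + Mn²⁺(aq); hence Q = ([Co²⁺(aq)]^2·[Mn²⁺(aq)]) / [Co³⁺(aq)]^2 = 2.74×10^−5 (log Q = −4.563).
By the Nernst equation, E = +2.997 − (0.0621/2)·(−4.563) = +3.14 V.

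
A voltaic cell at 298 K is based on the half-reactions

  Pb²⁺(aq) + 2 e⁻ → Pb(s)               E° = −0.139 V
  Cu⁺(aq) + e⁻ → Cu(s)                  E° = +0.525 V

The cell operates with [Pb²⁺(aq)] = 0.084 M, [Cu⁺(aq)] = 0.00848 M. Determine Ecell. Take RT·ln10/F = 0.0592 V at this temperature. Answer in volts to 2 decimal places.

+0.57 V

The Cu⁺/Cu couple has the more positive E°, so it is the cathode; Pb²⁺/Pb is the anode.
The standard potential is +0.525 − (−0.139) = +0.664 V and the balanced reaction transfers n = 2 electrons.
The balanced reaction is 2 Cu⁺(aq) + Pb(s) → 2 Cu(s) + Pb²⁺(aq), so Q = [Pb²⁺(aq)] / [Cu⁺(aq)]^2 = 1.17×10^3 and log Q = 3.067.
By the Nernst equation, E = +0.664 − (0.0592/2)·(3.067) = +0.57 V.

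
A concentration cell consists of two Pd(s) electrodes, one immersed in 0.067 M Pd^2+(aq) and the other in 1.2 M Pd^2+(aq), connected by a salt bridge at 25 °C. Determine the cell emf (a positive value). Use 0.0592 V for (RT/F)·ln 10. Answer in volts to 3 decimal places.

0.037 V

For a concentration cell E°cell = 0, since both electrodes use the same couple.
The compartment with the higher Pd^2+(aq) concentration (1.2 M) acts as the cathode; ions are reduced there and produced at the dilute (0.067 M) anode.
With n = 2, Ecell = −(0.0592/2)·log([dilute]/[conc]) = −(0.0592/2)·log(0.067/1.2) = +0.037 V.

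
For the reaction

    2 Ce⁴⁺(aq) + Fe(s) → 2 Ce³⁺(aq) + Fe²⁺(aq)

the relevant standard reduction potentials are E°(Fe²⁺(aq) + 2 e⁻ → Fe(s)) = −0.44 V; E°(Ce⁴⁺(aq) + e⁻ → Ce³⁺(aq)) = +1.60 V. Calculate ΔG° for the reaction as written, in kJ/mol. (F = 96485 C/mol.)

−394 kJ/mol

In the reaction as written Ce⁴⁺(aq) is reduced, so the Ce⁴⁺/Ce³⁺ couple is the cathode and Fe²⁺/Fe is the anode.
E°cell = +1.60 − (−0.44) = +2.04 V; balancing electrons gives n = 2.
ΔG° = −nFE°cell = −(2)(96485)(+2.04) J/mol = −394 kJ/mol.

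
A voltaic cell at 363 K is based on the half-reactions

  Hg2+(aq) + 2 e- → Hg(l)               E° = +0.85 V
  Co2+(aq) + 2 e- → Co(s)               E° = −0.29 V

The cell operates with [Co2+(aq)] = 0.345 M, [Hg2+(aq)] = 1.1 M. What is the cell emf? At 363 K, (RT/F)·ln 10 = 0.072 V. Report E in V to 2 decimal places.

Since E°(Hg²⁺/Hg) > E°(Co²⁺/Co), Hg²⁺/Hg serves as the cathode.
E°cell = E°cat − E°an = +0.85 − (−0.29) = +1.14 V; n = 2.
For the overall reaction Hg2+(aq) + Co(s) → Hg(l) + Co2+(aq), Q = [Co2+(aq)] / [Hg2+(aq)] = 0.314, giving log Q = −0.504.
Applying E = E° − (RT ln10/nF)·log Q gives +1.14 − (0.072/2)(−0.504) = +1.16 V.

+1.16 V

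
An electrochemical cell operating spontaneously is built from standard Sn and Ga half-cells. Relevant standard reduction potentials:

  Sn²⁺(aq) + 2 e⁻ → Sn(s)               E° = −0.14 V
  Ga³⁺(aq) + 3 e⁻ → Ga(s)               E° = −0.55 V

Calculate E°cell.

Of the two couples in this cell, the one with the more positive reduction potential is reduced at the cathode: here that is Sn²⁺/Sn (−0.14 V); Ga³⁺/Ga (−0.55 V) is the anode.
E°cell = E°(cathode) − E°(anode) = −0.14 − (−0.55) = +0.41 V.

+0.41 V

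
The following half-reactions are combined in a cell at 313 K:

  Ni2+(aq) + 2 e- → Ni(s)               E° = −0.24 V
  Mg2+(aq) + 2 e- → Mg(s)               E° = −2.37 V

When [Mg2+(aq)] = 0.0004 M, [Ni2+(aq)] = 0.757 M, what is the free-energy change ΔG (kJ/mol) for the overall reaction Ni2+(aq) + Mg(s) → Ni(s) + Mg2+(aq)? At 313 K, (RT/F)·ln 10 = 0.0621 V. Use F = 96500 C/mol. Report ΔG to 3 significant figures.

−431 kJ/mol

With Ni²⁺/Ni reduced at the cathode, E°cell = −0.24 − (−2.37) = +2.13 V and n = 2.
The reaction quotient is [Mg2+(aq)] / [Ni2+(aq)] = 0.000528; by Nernst, E = +2.13 − (0.0621/2)(−3.277) = +2.2318 V.
ΔG = −nFE = −(2)(96500)(+2.2318) J/mol = −431 kJ/mol.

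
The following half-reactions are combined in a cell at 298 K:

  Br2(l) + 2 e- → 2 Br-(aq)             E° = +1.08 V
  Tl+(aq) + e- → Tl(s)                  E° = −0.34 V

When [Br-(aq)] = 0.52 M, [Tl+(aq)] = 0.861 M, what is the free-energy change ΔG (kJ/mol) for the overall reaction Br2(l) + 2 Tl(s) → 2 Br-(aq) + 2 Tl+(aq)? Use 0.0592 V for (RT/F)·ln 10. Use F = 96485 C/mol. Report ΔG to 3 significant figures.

−278 kJ/mol

With Br₂/Br⁻ reduced at the cathode, E°cell = +1.08 − (−0.34) = +1.42 V and n = 2.
Q = [Br-(aq)]^2·[Tl+(aq)]^2 = 0.2, so log Q = −0.698 and E = +1.42 − (0.0592/2)(−0.698) = +1.4407 V.
Finally ΔG = −nFE = −(2)(96485 C/mol)(+1.4407 V) = −278 kJ/mol.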